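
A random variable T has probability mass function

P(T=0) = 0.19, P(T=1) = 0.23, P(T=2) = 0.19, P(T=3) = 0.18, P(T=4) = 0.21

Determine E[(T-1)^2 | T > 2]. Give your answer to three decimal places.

P(T > 2) = 0.18 + 0.21 = 0.39.
E[(T-1)^2 | T > 2] = [4·0.18 + 9·0.21] / 0.39
 = 2.61 / 0.39
 = 87/13

6.692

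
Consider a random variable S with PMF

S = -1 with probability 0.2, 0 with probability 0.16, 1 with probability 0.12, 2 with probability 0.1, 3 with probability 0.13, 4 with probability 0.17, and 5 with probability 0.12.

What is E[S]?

E[S] = Σ s·P(S=s)
 = (-1)·0.2 + 0·0.16 + 1·0.12 + 2·0.1 + 3·0.13 + 4·0.17 + 5·0.12
 = (-0.2) + 0 + 0.12 + 0.2 + 0.39 + 0.68 + 0.6
 = 1.79

1.79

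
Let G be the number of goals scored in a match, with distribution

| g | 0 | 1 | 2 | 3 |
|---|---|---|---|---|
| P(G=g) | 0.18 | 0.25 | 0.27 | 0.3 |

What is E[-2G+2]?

E[-2G+2] = Σ (-2g+2)·P(G=g)
 = 2·0.18 + 0·0.25 + (-2)·0.27 + (-4)·0.3
 = 0.36 + 0 + (-0.54) + (-1.2)
 = -1.38

-1.38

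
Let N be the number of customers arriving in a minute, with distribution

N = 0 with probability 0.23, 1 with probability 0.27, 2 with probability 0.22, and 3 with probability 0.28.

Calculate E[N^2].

3.67

E[N^2] = Σ n^2·P(N=n)
 = 0·0.23 + 1·0.27 + 4·0.22 + 9·0.28
 = 0 + 0.27 + 0.88 + 2.52
 = 3.67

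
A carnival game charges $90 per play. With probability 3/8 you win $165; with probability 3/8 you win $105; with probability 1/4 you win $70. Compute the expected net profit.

28.75

E[payout] = 165·3/8 + 105·3/8 + 70·1/4
 = 495/8 + 315/8 + 35/2
 = 475/4
Net = 475/4 - 90 = 115/4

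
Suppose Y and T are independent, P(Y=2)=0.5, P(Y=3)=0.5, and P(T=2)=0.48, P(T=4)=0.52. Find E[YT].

E[YT] = Σ_y Σ_t yt · P(Y=y)P(T=t)
 = 4·0.24 + 8·0.26 + 6·0.24 + 12·0.26
 = 0.96 + 2.08 + 1.44 + 3.12
 = 7.6

7.6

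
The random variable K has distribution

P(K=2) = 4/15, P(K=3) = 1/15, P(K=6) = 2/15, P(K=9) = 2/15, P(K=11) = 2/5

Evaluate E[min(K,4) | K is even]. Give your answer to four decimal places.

P(K is even) = 4/15 + 2/15 = 2/5.
E[min(K,4) | K is even] = [2·4/15 + 4·2/15] / (2/5)
 = 16/15 / (2/5)
 = 8/3

2.6667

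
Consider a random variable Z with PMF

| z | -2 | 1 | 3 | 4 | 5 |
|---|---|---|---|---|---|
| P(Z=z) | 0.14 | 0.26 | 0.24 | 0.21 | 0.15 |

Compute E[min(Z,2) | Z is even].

P(Z is even) = 0.14 + 0.21 = 0.35.
E[min(Z,2) | Z is even] = [(-2)·0.14 + 2·0.21] / 0.35
 = 0.14 / 0.35
 = 2/5

0.4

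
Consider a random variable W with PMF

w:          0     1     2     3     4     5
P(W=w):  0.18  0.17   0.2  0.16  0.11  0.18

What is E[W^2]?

8.67

E[W^2] = Σ w^2·P(W=w)
 = 0·0.18 + 1·0.17 + 4·0.2 + 9·0.16 + 16·0.11 + 25·0.18
 = 0 + 0.17 + 0.8 + 1.44 + 1.76 + 4.5
 = 8.67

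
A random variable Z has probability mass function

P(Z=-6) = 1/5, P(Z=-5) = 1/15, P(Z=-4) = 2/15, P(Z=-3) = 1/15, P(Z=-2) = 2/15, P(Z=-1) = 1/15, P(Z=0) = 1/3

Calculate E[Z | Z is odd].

-3

P(Z is odd) = 1/15 + 1/15 + 1/15 = 1/5.
E[Z | Z is odd] = [(-5)·1/15 + (-3)·1/15 + (-1)·1/15] / (1/5)
 = -3/5 / (1/5)
 = -3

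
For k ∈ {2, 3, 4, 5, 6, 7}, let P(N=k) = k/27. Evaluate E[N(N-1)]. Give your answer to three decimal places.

E[N(N-1)] = Σ n(n-1)·P(N=n)
 = 2·2/27 + 6·1/9 + 12·4/27 + 20·5/27 + 30·2/9 + 42·7/27
 = 4/27 + 2/3 + 16/9 + 100/27 + 20/3 + 98/9
 = 644/27

23.852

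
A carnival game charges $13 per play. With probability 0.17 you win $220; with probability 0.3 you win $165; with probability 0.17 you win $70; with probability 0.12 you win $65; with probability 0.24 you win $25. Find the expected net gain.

99.6

E[payout] = 220·0.17 + 165·0.3 + 70·0.17 + 65·0.12 + 25·0.24
 = 37.4 + 49.5 + 11.9 + 7.8 + 6
 = 112.6
Net = 112.6 - 13 = 99.6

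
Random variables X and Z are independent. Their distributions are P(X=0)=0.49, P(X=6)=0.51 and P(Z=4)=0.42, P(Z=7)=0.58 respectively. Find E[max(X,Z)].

6.1684

E[max(X,Z)] = Σ_x Σ_z max(x,z) · P(X=x)P(Z=z)
 = 4·0.2058 + 7·0.2842 + 6·0.2142 + 7·0.2958
 = 0.8232 + 1.9894 + 1.2852 + 2.0706
 = 6.1684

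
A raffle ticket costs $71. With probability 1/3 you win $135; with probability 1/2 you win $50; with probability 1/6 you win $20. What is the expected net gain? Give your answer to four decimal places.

E[payout] = 135·1/3 + 50·1/2 + 20·1/6
 = 45 + 25 + 10/3
 = 220/3
Net = 220/3 - 71 = 7/3

2.3333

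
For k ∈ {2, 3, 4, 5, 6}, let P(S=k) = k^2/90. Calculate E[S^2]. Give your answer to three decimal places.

25.267

E[S^2] = Σ s^2·P(S=s)
 = 4·2/45 + 9·1/10 + 16·8/45 + 25·5/18 + 36·2/5
 = 8/45 + 9/10 + 128/45 + 125/18 + 72/5
 = 379/15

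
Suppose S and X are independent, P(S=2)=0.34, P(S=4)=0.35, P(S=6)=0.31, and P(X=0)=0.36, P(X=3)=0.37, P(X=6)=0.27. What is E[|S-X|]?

2.574

E[|S-X|] = Σ_s Σ_x |s-x| · P(S=s)P(X=x)
 = 2·0.1224 + 1·0.1258 + 4·0.0918 + 4·0.126 + 1·0.1295 + 2·0.0945 + 6·0.1116 + 3·0.1147 + 0·0.0837
 = 0.2448 + 0.1258 + 0.3672 + 0.504 + 0.1295 + 0.189 + 0.6696 + 0.3441 + 0
 = 2.574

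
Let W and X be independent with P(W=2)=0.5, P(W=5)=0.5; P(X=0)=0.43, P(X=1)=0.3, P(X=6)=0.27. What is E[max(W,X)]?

4.175

E[max(W,X)] = Σ_w Σ_x max(w,x) · P(W=w)P(X=x)
 = 2·0.215 + 2·0.15 + 6·0.135 + 5·0.215 + 5·0.15 + 6·0.135
 = 0.43 + 0.3 + 0.81 + 1.075 + 0.75 + 0.81
 = 4.175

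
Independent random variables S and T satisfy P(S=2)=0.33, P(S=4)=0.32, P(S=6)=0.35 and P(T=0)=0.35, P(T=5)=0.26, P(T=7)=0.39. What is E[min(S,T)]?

E[min(S,T)] = Σ_s Σ_t min(s,t) · P(S=s)P(T=t)
 = 0·0.1155 + 2·0.0858 + 2·0.1287 + 0·0.112 + 4·0.0832 + 4·0.1248 + 0·0.1225 + 5·0.091 + 6·0.1365
 = 0 + 0.1716 + 0.2574 + 0 + 0.3328 + 0.4992 + 0 + 0.455 + 0.819
 = 2.535

2.535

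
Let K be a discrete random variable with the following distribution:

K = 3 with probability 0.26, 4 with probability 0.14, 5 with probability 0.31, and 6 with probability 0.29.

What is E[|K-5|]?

0.95

E[|K-5|] = Σ |k-5|·P(K=k)
 = 2·0.26 + 1·0.14 + 0·0.31 + 1·0.29
 = 0.52 + 0.14 + 0 + 0.29
 = 0.95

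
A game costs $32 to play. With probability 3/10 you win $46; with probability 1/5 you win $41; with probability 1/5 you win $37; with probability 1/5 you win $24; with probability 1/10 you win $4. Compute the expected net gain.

E[payout] = 46·3/10 + 41·1/5 + 37·1/5 + 24·1/5 + 4·1/10
 = 69/5 + 41/5 + 37/5 + 24/5 + 2/5
 = 173/5
Net = 173/5 - 32 = 13/5

2.6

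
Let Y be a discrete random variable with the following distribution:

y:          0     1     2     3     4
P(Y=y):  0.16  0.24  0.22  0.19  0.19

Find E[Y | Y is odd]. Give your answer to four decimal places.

1.8837

P(Y is odd) = 0.24 + 0.19 = 0.43.
E[Y | Y is odd] = [1·0.24 + 3·0.19] / 0.43
 = 0.81 / 0.43
 = 81/43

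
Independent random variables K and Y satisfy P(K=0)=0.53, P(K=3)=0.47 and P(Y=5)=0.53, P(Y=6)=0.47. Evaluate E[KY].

7.7127

E[KY] = Σ_k Σ_y ky · P(K=k)P(Y=y)
 = 0·0.2809 + 0·0.2491 + 15·0.2491 + 18·0.2209
 = 0 + 0 + 3.7365 + 3.9762
 = 7.7127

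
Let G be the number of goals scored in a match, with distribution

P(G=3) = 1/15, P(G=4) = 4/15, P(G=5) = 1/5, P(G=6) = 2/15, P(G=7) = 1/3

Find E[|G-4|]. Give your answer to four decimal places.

E[|G-4|] = Σ |g-4|·P(G=g)
 = 1·1/15 + 0·4/15 + 1·1/5 + 2·2/15 + 3·1/3
 = 1/15 + 0 + 1/5 + 4/15 + 1
 = 23/15

1.5333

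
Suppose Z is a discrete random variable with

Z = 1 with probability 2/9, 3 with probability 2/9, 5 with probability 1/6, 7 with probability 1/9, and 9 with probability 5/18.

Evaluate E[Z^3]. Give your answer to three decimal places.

267.667

E[Z^3] = Σ z^3·P(Z=z)
 = 1·2/9 + 27·2/9 + 125·1/6 + 343·1/9 + 729·5/18
 = 2/9 + 6 + 125/6 + 343/9 + 405/2
 = 803/3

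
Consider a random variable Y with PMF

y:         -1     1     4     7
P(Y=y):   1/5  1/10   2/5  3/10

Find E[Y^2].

E[Y^2] = Σ y^2·P(Y=y)
 = 1·1/5 + 1·1/10 + 16·2/5 + 49·3/10
 = 1/5 + 1/10 + 32/5 + 147/10
 = 107/5

21.4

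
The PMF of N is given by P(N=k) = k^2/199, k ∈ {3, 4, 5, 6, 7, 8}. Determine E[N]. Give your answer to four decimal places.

E[N] = Σ n·P(N=n)
 = 3·9/199 + 4·16/199 + 5·25/199 + 6·36/199 + 7·49/199 + 8·64/199
 = 27/199 + 64/199 + 125/199 + 216/199 + 343/199 + 512/199
 = 1287/199

6.4673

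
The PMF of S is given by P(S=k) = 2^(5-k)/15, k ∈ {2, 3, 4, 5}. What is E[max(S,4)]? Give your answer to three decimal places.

E[max(S,4)] = Σ max(s,4)·P(S=s)
 = 4·8/15 + 4·4/15 + 4·2/15 + 5·1/15
 = 32/15 + 16/15 + 8/15 + 1/3
 = 61/15

4.067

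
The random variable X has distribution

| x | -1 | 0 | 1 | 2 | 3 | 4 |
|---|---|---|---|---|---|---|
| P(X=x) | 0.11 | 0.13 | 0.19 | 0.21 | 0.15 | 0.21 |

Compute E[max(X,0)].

E[max(X,0)] = Σ max(x,0)·P(X=x)
 = 0·0.11 + 0·0.13 + 1·0.19 + 2·0.21 + 3·0.15 + 4·0.21
 = 0 + 0 + 0.19 + 0.42 + 0.45 + 0.84
 = 1.9

1.9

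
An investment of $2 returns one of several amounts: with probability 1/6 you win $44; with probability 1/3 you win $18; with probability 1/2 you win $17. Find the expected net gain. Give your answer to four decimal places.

E[payout] = 44·1/6 + 18·1/3 + 17·1/2
 = 22/3 + 6 + 17/2
 = 131/6
Net = 131/6 - 2 = 119/6

19.8333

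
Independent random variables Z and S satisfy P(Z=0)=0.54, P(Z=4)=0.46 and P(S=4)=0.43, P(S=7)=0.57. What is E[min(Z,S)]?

E[min(Z,S)] = Σ_z Σ_s min(z,s) · P(Z=z)P(S=s)
 = 0·0.2322 + 0·0.3078 + 4·0.1978 + 4·0.2622
 = 0 + 0 + 0.7912 + 1.0488
 = 1.84

1.84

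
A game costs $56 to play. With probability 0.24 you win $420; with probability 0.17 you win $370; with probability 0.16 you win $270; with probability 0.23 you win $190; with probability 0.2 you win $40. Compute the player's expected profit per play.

202.6

E[payout] = 420·0.24 + 370·0.17 + 270·0.16 + 190·0.23 + 40·0.2
 = 100.8 + 62.9 + 43.2 + 43.7 + 8
 = 258.6
Net = 258.6 - 56 = 202.6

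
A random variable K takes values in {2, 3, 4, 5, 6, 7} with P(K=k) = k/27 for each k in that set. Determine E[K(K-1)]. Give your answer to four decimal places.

23.8519

E[K(K-1)] = Σ k(k-1)·P(K=k)
 = 2·2/27 + 6·1/9 + 12·4/27 + 20·5/27 + 30·2/9 + 42·7/27
 = 4/27 + 2/3 + 16/9 + 100/27 + 20/3 + 98/9
 = 644/27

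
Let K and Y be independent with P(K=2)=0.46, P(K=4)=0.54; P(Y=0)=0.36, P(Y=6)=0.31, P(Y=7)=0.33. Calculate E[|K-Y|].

3.3076

E[|K-Y|] = Σ_k Σ_y |k-y| · P(K=k)P(Y=y)
 = 2·0.1656 + 4·0.1426 + 5·0.1518 + 4·0.1944 + 2·0.1674 + 3·0.1782
 = 0.3312 + 0.5704 + 0.759 + 0.7776 + 0.3348 + 0.5346
 = 3.3076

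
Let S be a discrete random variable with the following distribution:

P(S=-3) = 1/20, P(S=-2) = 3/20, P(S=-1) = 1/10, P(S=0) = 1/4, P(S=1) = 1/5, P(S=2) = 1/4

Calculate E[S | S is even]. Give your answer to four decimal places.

0.3077

P(S is even) = 3/20 + 1/4 + 1/4 = 13/20.
E[S | S is even] = [(-2)·3/20 + 0·1/4 + 2·1/4] / (13/20)
 = 1/5 / (13/20)
 = 4/13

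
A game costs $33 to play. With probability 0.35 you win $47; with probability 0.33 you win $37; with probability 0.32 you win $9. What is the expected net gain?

E[payout] = 47·0.35 + 37·0.33 + 9·0.32
 = 16.45 + 12.21 + 2.88
 = 31.54
Net = 31.54 - 33 = -1.46

-1.46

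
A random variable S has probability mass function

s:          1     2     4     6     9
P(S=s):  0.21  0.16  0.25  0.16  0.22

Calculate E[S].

E[S] = Σ s·P(S=s)
 = 1·0.21 + 2·0.16 + 4·0.25 + 6·0.16 + 9·0.22
 = 0.21 + 0.32 + 1 + 0.96 + 1.98
 = 4.47

4.47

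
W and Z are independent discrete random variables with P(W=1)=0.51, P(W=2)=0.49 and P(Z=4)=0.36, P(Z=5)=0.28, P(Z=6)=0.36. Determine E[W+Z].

6.49

E[W+Z] = Σ_w Σ_z (w+z) · P(W=w)P(Z=z)
 = 5·0.1836 + 6·0.1428 + 7·0.1836 + 6·0.1764 + 7·0.1372 + 8·0.1764
 = 0.918 + 0.8568 + 1.2852 + 1.0584 + 0.9604 + 1.4112
 = 6.49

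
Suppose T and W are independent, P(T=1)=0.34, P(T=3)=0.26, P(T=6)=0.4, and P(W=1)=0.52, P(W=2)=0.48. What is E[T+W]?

E[T+W] = Σ_t Σ_w (t+w) · P(T=t)P(W=w)
 = 2·0.1768 + 3·0.1632 + 4·0.1352 + 5·0.1248 + 7·0.208 + 8·0.192
 = 0.3536 + 0.4896 + 0.5408 + 0.624 + 1.456 + 1.536
 = 5

5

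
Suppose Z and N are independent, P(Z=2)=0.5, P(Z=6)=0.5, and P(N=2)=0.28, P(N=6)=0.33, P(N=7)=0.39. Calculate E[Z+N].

9.27

E[Z+N] = Σ_z Σ_n (z+n) · P(Z=z)P(N=n)
 = 4·0.14 + 8·0.165 + 9·0.195 + 8·0.14 + 12·0.165 + 13·0.195
 = 0.56 + 1.32 + 1.755 + 1.12 + 1.98 + 2.535
 = 9.27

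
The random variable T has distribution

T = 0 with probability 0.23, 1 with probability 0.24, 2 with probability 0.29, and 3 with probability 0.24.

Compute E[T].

E[T] = Σ t·P(T=t)
 = 0·0.23 + 1·0.24 + 2·0.29 + 3·0.24
 = 0 + 0.24 + 0.58 + 0.72
 = 1.54

1.54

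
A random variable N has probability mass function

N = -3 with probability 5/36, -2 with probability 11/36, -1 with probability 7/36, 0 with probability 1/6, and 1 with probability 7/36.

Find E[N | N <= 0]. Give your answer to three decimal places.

P(N <= 0) = 5/36 + 11/36 + 7/36 + 1/6 = 29/36.
E[N | N <= 0] = [(-3)·5/36 + (-2)·11/36 + (-1)·7/36 + 0·1/6] / (29/36)
 = -11/9 / (29/36)
 = -44/29

-1.517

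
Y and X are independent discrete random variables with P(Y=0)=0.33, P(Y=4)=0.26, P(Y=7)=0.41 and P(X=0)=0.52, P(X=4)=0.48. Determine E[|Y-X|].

E[|Y-X|] = Σ_y Σ_x |y-x| · P(Y=y)P(X=x)
 = 0·0.1716 + 4·0.1584 + 4·0.1352 + 0·0.1248 + 7·0.2132 + 3·0.1968
 = 0 + 0.6336 + 0.5408 + 0 + 1.4924 + 0.5904
 = 3.2572

3.2572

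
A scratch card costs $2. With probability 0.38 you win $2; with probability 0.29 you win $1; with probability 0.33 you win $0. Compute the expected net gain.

-0.95

E[payout] = 2·0.38 + 1·0.29 + 0·0.33
 = 0.76 + 0.29 + 0
 = 1.05
Net = 1.05 - 2 = -0.95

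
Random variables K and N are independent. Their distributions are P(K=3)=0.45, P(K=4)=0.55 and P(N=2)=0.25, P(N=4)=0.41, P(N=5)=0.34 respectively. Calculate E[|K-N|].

1.065

E[|K-N|] = Σ_k Σ_n |k-n| · P(K=k)P(N=n)
 = 1·0.1125 + 1·0.1845 + 2·0.153 + 2·0.1375 + 0·0.2255 + 1·0.187
 = 0.1125 + 0.1845 + 0.306 + 0.275 + 0 + 0.187
 = 1.065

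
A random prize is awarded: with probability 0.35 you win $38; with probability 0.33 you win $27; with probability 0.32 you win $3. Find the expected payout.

E[payout] = 38·0.35 + 27·0.33 + 3·0.32
 = 13.3 + 8.91 + 0.96
 = 23.17

23.17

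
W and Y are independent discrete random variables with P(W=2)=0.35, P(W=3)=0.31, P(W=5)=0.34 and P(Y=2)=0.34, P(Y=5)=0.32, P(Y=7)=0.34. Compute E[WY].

E[WY] = Σ_w Σ_y wy · P(W=w)P(Y=y)
 = 4·0.119 + 10·0.112 + 14·0.119 + 6·0.1054 + 15·0.0992 + 21·0.1054 + 10·0.1156 + 25·0.1088 + 35·0.1156
 = 0.476 + 1.12 + 1.666 + 0.6324 + 1.488 + 2.2134 + 1.156 + 2.72 + 4.046
 = 15.5178

15.5178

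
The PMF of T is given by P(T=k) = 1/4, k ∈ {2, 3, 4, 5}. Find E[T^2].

E[T^2] = Σ t^2·P(T=t)
 = 4·1/4 + 9·1/4 + 16·1/4 + 25·1/4
 = 1 + 9/4 + 4 + 25/4
 = 27/2

13.5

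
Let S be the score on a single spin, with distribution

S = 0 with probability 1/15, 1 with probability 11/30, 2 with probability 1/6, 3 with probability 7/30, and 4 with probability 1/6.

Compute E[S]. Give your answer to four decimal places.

E[S] = Σ s·P(S=s)
 = 0·1/15 + 1·11/30 + 2·1/6 + 3·7/30 + 4·1/6
 = 0 + 11/30 + 1/3 + 7/10 + 2/3
 = 31/15

2.0667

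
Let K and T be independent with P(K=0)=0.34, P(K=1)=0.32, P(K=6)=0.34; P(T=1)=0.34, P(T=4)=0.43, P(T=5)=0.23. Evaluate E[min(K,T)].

1.4114

E[min(K,T)] = Σ_k Σ_t min(k,t) · P(K=k)P(T=t)
 = 0·0.1156 + 0·0.1462 + 0·0.0782 + 1·0.1088 + 1·0.1376 + 1·0.0736 + 1·0.1156 + 4·0.1462 + 5·0.0782
 = 0 + 0 + 0 + 0.1088 + 0.1376 + 0.0736 + 0.1156 + 0.5848 + 0.391
 = 1.4114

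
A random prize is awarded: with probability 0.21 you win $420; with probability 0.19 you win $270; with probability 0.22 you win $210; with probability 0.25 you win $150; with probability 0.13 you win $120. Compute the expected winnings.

E[payout] = 420·0.21 + 270·0.19 + 210·0.22 + 150·0.25 + 120·0.13
 = 88.2 + 51.3 + 46.2 + 37.5 + 15.6
 = 238.8

238.8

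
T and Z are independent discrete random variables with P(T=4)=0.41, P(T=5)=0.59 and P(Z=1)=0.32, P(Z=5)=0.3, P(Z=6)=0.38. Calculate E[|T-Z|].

1.8076

E[|T-Z|] = Σ_t Σ_z |t-z| · P(T=t)P(Z=z)
 = 3·0.1312 + 1·0.123 + 2·0.1558 + 4·0.1888 + 0·0.177 + 1·0.2242
 = 0.3936 + 0.123 + 0.3116 + 0.7552 + 0 + 0.2242
 = 1.8076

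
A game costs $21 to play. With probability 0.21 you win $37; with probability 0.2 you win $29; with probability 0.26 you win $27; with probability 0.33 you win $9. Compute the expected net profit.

2.56

E[payout] = 37·0.21 + 29·0.2 + 27·0.26 + 9·0.33
 = 7.77 + 5.8 + 7.02 + 2.97
 = 23.56
Net = 23.56 - 21 = 2.56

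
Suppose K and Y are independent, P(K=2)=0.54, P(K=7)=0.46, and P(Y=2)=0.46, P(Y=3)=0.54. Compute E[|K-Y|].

2.3432

E[|K-Y|] = Σ_k Σ_y |k-y| · P(K=k)P(Y=y)
 = 0·0.2484 + 1·0.2916 + 5·0.2116 + 4·0.2484
 = 0 + 0.2916 + 1.058 + 0.9936
 = 2.3432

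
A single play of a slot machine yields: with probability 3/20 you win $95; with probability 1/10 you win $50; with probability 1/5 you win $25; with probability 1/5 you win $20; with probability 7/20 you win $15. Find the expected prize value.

33.5

E[payout] = 95·3/20 + 50·1/10 + 25·1/5 + 20·1/5 + 15·7/20
 = 57/4 + 5 + 5 + 4 + 21/4
 = 67/2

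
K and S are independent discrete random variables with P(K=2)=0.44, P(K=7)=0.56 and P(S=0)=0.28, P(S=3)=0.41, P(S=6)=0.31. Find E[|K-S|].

E[|K-S|] = Σ_k Σ_s |k-s| · P(K=k)P(S=s)
 = 2·0.1232 + 1·0.1804 + 4·0.1364 + 7·0.1568 + 4·0.2296 + 1·0.1736
 = 0.2464 + 0.1804 + 0.5456 + 1.0976 + 0.9184 + 0.1736
 = 3.162

3.162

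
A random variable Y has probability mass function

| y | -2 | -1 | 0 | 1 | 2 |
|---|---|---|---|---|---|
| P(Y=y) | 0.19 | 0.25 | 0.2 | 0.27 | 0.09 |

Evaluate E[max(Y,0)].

E[max(Y,0)] = Σ max(y,0)·P(Y=y)
 = 0·0.19 + 0·0.25 + 0·0.2 + 1·0.27 + 2·0.09
 = 0 + 0 + 0 + 0.27 + 0.18
 = 0.45

0.45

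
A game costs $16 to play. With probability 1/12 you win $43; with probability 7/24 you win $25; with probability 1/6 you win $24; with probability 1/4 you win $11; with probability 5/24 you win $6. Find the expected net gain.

2.875

E[payout] = 43·1/12 + 25·7/24 + 24·1/6 + 11·1/4 + 6·5/24
 = 43/12 + 175/24 + 4 + 11/4 + 5/4
 = 151/8
Net = 151/8 - 16 = 23/8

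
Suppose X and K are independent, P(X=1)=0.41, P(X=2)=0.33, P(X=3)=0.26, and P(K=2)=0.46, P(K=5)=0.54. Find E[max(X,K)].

3.7396

E[max(X,K)] = Σ_x Σ_k max(x,k) · P(X=x)P(K=k)
 = 2·0.1886 + 5·0.2214 + 2·0.1518 + 5·0.1782 + 3·0.1196 + 5·0.1404
 = 0.3772 + 1.107 + 0.3036 + 0.891 + 0.3588 + 0.702
 = 3.7396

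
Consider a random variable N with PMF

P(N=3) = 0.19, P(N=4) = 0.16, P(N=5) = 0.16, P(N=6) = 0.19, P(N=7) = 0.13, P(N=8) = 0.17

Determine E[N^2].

E[N^2] = Σ n^2·P(N=n)
 = 9·0.19 + 16·0.16 + 25·0.16 + 36·0.19 + 49·0.13 + 64·0.17
 = 1.71 + 2.56 + 4 + 6.84 + 6.37 + 10.88
 = 32.36

32.36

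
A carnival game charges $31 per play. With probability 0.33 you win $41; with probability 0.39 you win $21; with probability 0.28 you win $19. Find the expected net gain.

E[payout] = 41·0.33 + 21·0.39 + 19·0.28
 = 13.53 + 8.19 + 5.32
 = 27.04
Net = 27.04 - 31 = -3.96

-3.96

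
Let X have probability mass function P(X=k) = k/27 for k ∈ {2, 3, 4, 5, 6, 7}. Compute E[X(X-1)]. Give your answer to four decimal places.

E[X(X-1)] = Σ x(x-1)·P(X=x)
 = 2·2/27 + 6·1/9 + 12·4/27 + 20·5/27 + 30·2/9 + 42·7/27
 = 4/27 + 2/3 + 16/9 + 100/27 + 20/3 + 98/9
 = 644/27

23.8519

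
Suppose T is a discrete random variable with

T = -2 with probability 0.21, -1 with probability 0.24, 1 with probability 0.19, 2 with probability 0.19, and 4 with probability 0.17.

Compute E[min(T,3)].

0.42

E[min(T,3)] = Σ min(t,3)·P(T=t)
 = (-2)·0.21 + (-1)·0.24 + 1·0.19 + 2·0.19 + 3·0.17
 = (-0.42) + (-0.24) + 0.19 + 0.38 + 0.51
 = 0.42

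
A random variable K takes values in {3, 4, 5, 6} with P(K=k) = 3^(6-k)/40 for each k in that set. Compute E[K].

3.45

E[K] = Σ k·P(K=k)
 = 3·27/40 + 4·9/40 + 5·3/40 + 6·1/40
 = 81/40 + 9/10 + 3/8 + 3/20
 = 69/20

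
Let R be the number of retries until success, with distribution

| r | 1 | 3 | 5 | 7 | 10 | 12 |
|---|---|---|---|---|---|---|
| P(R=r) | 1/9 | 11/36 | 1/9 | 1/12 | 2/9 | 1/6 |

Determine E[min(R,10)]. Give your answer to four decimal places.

E[min(R,10)] = Σ min(r,10)·P(R=r)
 = 1·1/9 + 3·11/36 + 5·1/9 + 7·1/12 + 10·2/9 + 10·1/6
 = 1/9 + 11/12 + 5/9 + 7/12 + 20/9 + 5/3
 = 109/18

6.0556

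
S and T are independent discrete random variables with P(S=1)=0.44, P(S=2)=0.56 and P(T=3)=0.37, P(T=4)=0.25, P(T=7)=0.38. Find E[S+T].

E[S+T] = Σ_s Σ_t (s+t) · P(S=s)P(T=t)
 = 4·0.1628 + 5·0.11 + 8·0.1672 + 5·0.2072 + 6·0.14 + 9·0.2128
 = 0.6512 + 0.55 + 1.3376 + 1.036 + 0.84 + 1.9152
 = 6.33

6.33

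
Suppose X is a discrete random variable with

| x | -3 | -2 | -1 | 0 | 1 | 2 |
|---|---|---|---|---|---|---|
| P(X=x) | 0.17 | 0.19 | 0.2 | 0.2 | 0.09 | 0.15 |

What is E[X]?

-0.7

E[X] = Σ x·P(X=x)
 = (-3)·0.17 + (-2)·0.19 + (-1)·0.2 + 0·0.2 + 1·0.09 + 2·0.15
 = (-0.51) + (-0.38) + (-0.2) + 0 + 0.09 + 0.3
 = -0.7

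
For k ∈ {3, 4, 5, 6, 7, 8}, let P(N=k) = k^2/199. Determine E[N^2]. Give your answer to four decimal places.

E[N^2] = Σ n^2·P(N=n)
 = 9·9/199 + 16·16/199 + 25·25/199 + 36·36/199 + 49·49/199 + 64·64/199
 = 81/199 + 256/199 + 625/199 + 1296/199 + 2401/199 + 4096/199
 = 8755/199

43.9950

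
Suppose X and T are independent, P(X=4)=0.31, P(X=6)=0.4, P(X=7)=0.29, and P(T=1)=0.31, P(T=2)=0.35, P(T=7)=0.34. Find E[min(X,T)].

2.9378

E[min(X,T)] = Σ_x Σ_t min(x,t) · P(X=x)P(T=t)
 = 1·0.0961 + 2·0.1085 + 4·0.1054 + 1·0.124 + 2·0.14 + 6·0.136 + 1·0.0899 + 2·0.1015 + 7·0.0986
 = 0.0961 + 0.217 + 0.4216 + 0.124 + 0.28 + 0.816 + 0.0899 + 0.203 + 0.6902
 = 2.9378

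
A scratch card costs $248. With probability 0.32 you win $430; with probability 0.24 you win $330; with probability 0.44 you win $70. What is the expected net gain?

-0.4

E[payout] = 430·0.32 + 330·0.24 + 70·0.44
 = 137.6 + 79.2 + 30.8
 = 247.6
Net = 247.6 - 248 = -0.4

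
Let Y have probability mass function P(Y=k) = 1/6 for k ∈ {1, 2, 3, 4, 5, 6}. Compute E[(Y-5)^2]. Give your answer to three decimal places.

E[(Y-5)^2] = Σ (y-5)^2·P(Y=y)
 = 16·1/6 + 9·1/6 + 4·1/6 + 1·1/6 + 0·1/6 + 1·1/6
 = 8/3 + 3/2 + 2/3 + 1/6 + 0 + 1/6
 = 31/6

5.167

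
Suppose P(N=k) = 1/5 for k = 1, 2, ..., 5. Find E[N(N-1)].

E[N(N-1)] = Σ n(n-1)·P(N=n)
 = 0·1/5 + 2·1/5 + 6·1/5 + 12·1/5 + 20·1/5
 = 0 + 2/5 + 6/5 + 12/5 + 4
 = 8

8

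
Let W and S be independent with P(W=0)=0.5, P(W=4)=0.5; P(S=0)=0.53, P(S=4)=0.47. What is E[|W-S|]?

E[|W-S|] = Σ_w Σ_s |w-s| · P(W=w)P(S=s)
 = 0·0.265 + 4·0.235 + 4·0.265 + 0·0.235
 = 0 + 0.94 + 1.06 + 0
 = 2

2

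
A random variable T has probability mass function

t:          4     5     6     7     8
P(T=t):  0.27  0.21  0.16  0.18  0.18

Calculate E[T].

5.79

E[T] = Σ t·P(T=t)
 = 4·0.27 + 5·0.21 + 6·0.16 + 7·0.18 + 8·0.18
 = 1.08 + 1.05 + 0.96 + 1.26 + 1.44
 = 5.79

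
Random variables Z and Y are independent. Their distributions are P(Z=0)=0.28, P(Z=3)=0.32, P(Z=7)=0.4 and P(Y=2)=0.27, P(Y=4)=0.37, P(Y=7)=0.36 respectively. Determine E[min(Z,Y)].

2.6896

E[min(Z,Y)] = Σ_z Σ_y min(z,y) · P(Z=z)P(Y=y)
 = 0·0.0756 + 0·0.1036 + 0·0.1008 + 2·0.0864 + 3·0.1184 + 3·0.1152 + 2·0.108 + 4·0.148 + 7·0.144
 = 0 + 0 + 0 + 0.1728 + 0.3552 + 0.3456 + 0.216 + 0.592 + 1.008
 = 2.6896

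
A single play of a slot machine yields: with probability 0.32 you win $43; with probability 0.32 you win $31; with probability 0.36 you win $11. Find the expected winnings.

27.64

E[payout] = 43·0.32 + 31·0.32 + 11·0.36
 = 13.76 + 9.92 + 3.96
 = 27.64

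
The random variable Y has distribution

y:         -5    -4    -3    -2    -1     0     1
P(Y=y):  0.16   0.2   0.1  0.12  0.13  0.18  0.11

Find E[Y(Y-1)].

E[Y(Y-1)] = Σ y(y-1)·P(Y=y)
 = 30·0.16 + 20·0.2 + 12·0.1 + 6·0.12 + 2·0.13 + 0·0.18 + 0·0.11
 = 4.8 + 4 + 1.2 + 0.72 + 0.26 + 0 + 0
 = 10.98

10.98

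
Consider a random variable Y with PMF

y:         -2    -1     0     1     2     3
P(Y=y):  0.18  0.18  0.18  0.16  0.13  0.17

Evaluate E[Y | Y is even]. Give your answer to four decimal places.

-0.2041

P(Y is even) = 0.18 + 0.18 + 0.13 = 0.49.
E[Y | Y is even] = [(-2)·0.18 + 0·0.18 + 2·0.13] / 0.49
 = -0.1 / 0.49
 = -10/49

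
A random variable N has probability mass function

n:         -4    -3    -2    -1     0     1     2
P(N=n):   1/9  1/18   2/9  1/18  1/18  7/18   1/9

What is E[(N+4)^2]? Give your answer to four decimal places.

16.0556

E[(N+4)^2] = Σ (n+4)^2·P(N=n)
 = 0·1/9 + 1·1/18 + 4·2/9 + 9·1/18 + 16·1/18 + 25·7/18 + 36·1/9
 = 0 + 1/18 + 8/9 + 1/2 + 8/9 + 175/18 + 4
 = 289/18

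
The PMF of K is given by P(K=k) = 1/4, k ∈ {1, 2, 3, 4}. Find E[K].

2.5

E[K] = Σ k·P(K=k)
 = 1·1/4 + 2·1/4 + 3·1/4 + 4·1/4
 = 1/4 + 1/2 + 3/4 + 1
 = 5/2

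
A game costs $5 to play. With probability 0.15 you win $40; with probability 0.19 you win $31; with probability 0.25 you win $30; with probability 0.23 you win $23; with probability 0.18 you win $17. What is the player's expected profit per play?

E[payout] = 40·0.15 + 31·0.19 + 30·0.25 + 23·0.23 + 17·0.18
 = 6 + 5.89 + 7.5 + 5.29 + 3.06
 = 27.74
Net = 27.74 - 5 = 22.74

22.74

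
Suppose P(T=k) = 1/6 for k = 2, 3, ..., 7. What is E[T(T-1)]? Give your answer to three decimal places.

18.667

E[T(T-1)] = Σ t(t-1)·P(T=t)
 = 2·1/6 + 6·1/6 + 12·1/6 + 20·1/6 + 30·1/6 + 42·1/6
 = 1/3 + 1 + 2 + 10/3 + 5 + 7
 = 56/3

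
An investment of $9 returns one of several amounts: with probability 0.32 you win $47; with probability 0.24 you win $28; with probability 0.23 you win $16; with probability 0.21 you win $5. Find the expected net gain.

17.49

E[payout] = 47·0.32 + 28·0.24 + 16·0.23 + 5·0.21
 = 15.04 + 6.72 + 3.68 + 1.05
 = 26.49
Net = 26.49 - 9 = 17.49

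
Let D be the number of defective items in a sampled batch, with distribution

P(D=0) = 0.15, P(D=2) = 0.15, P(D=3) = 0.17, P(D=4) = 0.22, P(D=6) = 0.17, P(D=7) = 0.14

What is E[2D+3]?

10.38

E[2D+3] = Σ (2d+3)·P(D=d)
 = 3·0.15 + 7·0.15 + 9·0.17 + 11·0.22 + 15·0.17 + 17·0.14
 = 0.45 + 1.05 + 1.53 + 2.42 + 2.55 + 2.38
 = 10.38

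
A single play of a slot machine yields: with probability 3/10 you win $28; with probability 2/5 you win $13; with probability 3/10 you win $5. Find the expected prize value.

15.1

E[payout] = 28·3/10 + 13·2/5 + 5·3/10
 = 42/5 + 26/5 + 3/2
 = 151/10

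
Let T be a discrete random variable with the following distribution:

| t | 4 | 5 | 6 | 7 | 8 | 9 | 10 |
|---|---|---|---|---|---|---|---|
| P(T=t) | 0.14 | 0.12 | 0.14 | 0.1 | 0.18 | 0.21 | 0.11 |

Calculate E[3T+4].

25.39

E[3T+4] = Σ (3t+4)·P(T=t)
 = 16·0.14 + 19·0.12 + 22·0.14 + 25·0.1 + 28·0.18 + 31·0.21 + 34·0.11
 = 2.24 + 2.28 + 3.08 + 2.5 + 5.04 + 6.51 + 3.74
 = 25.39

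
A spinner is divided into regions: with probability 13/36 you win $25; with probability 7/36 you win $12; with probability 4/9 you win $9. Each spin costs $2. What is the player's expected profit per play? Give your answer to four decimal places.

13.3611

E[payout] = 25·13/36 + 12·7/36 + 9·4/9
 = 325/36 + 7/3 + 4
 = 553/36
Net = 553/36 - 2 = 481/36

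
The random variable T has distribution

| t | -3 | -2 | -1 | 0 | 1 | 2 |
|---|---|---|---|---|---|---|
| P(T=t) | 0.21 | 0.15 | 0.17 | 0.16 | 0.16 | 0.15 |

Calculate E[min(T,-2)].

E[min(T,-2)] = Σ min(t,-2)·P(T=t)
 = (-3)·0.21 + (-2)·0.15 + (-2)·0.17 + (-2)·0.16 + (-2)·0.16 + (-2)·0.15
 = (-0.63) + (-0.3) + (-0.34) + (-0.32) + (-0.32) + (-0.3)
 = -2.21

-2.21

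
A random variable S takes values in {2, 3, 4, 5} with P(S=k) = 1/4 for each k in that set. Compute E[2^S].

E[2^S] = Σ 2^s·P(S=s)
 = 4·1/4 + 8·1/4 + 16·1/4 + 32·1/4
 = 1 + 2 + 4 + 8
 = 15

15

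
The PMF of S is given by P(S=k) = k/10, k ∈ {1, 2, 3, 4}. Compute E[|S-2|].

1.2

E[|S-2|] = Σ |s-2|·P(S=s)
 = 1·1/10 + 0·1/5 + 1·3/10 + 2·2/5
 = 1/10 + 0 + 3/10 + 4/5
 = 6/5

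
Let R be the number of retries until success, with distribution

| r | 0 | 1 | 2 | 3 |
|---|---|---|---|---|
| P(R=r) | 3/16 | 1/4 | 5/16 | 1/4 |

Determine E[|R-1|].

E[|R-1|] = Σ |r-1|·P(R=r)
 = 1·3/16 + 0·1/4 + 1·5/16 + 2·1/4
 = 3/16 + 0 + 5/16 + 1/2
 = 1

1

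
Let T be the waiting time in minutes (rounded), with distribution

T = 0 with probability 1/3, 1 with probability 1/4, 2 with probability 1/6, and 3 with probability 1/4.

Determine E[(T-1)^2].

E[(T-1)^2] = Σ (t-1)^2·P(T=t)
 = 1·1/3 + 0·1/4 + 1·1/6 + 4·1/4
 = 1/3 + 0 + 1/6 + 1
 = 3/2

1.5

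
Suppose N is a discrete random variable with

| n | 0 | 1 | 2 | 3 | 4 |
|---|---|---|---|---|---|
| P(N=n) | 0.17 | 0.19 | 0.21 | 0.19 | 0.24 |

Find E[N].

2.14

E[N] = Σ n·P(N=n)
 = 0·0.17 + 1·0.19 + 2·0.21 + 3·0.19 + 4·0.24
 = 0 + 0.19 + 0.42 + 0.57 + 0.96
 = 2.14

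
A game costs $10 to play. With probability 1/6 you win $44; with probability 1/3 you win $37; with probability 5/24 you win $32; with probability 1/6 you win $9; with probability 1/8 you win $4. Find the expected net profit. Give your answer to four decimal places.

18.3333

E[payout] = 44·1/6 + 37·1/3 + 32·5/24 + 9·1/6 + 4·1/8
 = 22/3 + 37/3 + 20/3 + 3/2 + 1/2
 = 85/3
Net = 85/3 - 10 = 55/3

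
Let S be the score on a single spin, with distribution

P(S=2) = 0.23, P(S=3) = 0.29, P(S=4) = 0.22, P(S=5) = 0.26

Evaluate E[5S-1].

16.55

E[5S-1] = Σ (5s-1)·P(S=s)
 = 9·0.23 + 14·0.29 + 19·0.22 + 24·0.26
 = 2.07 + 4.06 + 4.18 + 6.24
 = 16.55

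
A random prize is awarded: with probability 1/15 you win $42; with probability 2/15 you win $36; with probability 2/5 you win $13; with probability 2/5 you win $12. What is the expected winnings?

17.6

E[payout] = 42·1/15 + 36·2/15 + 13·2/5 + 12·2/5
 = 14/5 + 24/5 + 26/5 + 24/5
 = 88/5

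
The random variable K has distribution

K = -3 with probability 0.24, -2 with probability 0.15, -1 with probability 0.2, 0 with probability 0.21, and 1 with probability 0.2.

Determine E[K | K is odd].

P(K is odd) = 0.24 + 0.2 + 0.2 = 0.64.
E[K | K is odd] = [(-3)·0.24 + (-1)·0.2 + 1·0.2] / 0.64
 = -0.72 / 0.64
 = -9/8

-1.125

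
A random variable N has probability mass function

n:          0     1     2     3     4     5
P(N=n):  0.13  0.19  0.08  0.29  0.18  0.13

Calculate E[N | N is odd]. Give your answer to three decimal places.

P(N is odd) = 0.19 + 0.29 + 0.13 = 0.61.
E[N | N is odd] = [1·0.19 + 3·0.29 + 5·0.13] / 0.61
 = 1.71 / 0.61
 = 171/61

2.803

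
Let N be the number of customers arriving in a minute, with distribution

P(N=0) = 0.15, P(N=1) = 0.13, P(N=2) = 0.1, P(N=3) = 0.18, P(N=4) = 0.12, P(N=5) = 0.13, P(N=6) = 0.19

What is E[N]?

E[N] = Σ n·P(N=n)
 = 0·0.15 + 1·0.13 + 2·0.1 + 3·0.18 + 4·0.12 + 5·0.13 + 6·0.19
 = 0 + 0.13 + 0.2 + 0.54 + 0.48 + 0.65 + 1.14
 = 3.14

3.14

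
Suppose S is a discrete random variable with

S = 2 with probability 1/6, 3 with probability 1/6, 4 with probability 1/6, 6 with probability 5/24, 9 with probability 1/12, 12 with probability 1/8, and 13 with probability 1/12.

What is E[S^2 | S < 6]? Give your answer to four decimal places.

P(S < 6) = 1/6 + 1/6 + 1/6 = 1/2.
E[S^2 | S < 6] = [4·1/6 + 9·1/6 + 16·1/6] / (1/2)
 = 29/6 / (1/2)
 = 29/3

9.6667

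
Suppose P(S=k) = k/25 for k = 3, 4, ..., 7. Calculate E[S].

5.4

E[S] = Σ s·P(S=s)
 = 3·3/25 + 4·4/25 + 5·1/5 + 6·6/25 + 7·7/25
 = 9/25 + 16/25 + 1 + 36/25 + 49/25
 = 27/5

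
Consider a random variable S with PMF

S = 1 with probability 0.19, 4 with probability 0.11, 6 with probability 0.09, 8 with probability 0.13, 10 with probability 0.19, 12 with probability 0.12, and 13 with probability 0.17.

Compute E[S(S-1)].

E[S(S-1)] = Σ s(s-1)·P(S=s)
 = 0·0.19 + 12·0.11 + 30·0.09 + 56·0.13 + 90·0.19 + 132·0.12 + 156·0.17
 = 0 + 1.32 + 2.7 + 7.28 + 17.1 + 15.84 + 26.52
 = 70.76

70.76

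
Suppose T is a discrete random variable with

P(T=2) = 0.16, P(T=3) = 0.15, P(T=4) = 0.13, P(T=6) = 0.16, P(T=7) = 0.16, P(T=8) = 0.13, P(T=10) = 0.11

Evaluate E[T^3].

279.65

E[T^3] = Σ t^3·P(T=t)
 = 8·0.16 + 27·0.15 + 64·0.13 + 216·0.16 + 343·0.16 + 512·0.13 + 1000·0.11
 = 1.28 + 4.05 + 8.32 + 34.56 + 54.88 + 66.56 + 110
 = 279.65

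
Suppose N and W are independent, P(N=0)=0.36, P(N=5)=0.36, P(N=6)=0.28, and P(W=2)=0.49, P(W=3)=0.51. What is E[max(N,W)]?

4.3836

E[max(N,W)] = Σ_n Σ_w max(n,w) · P(N=n)P(W=w)
 = 2·0.1764 + 3·0.1836 + 5·0.1764 + 5·0.1836 + 6·0.1372 + 6·0.1428
 = 0.3528 + 0.5508 + 0.882 + 0.918 + 0.8232 + 0.8568
 = 4.3836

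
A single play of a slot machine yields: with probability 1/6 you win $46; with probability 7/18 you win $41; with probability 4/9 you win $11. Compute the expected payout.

28.5

E[payout] = 46·1/6 + 41·7/18 + 11·4/9
 = 23/3 + 287/18 + 44/9
 = 57/2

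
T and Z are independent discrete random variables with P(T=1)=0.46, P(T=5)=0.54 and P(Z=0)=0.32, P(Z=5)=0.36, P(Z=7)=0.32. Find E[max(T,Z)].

5.0512

E[max(T,Z)] = Σ_t Σ_z max(t,z) · P(T=t)P(Z=z)
 = 1·0.1472 + 5·0.1656 + 7·0.1472 + 5·0.1728 + 5·0.1944 + 7·0.1728
 = 0.1472 + 0.828 + 1.0304 + 0.864 + 0.972 + 1.2096
 = 5.0512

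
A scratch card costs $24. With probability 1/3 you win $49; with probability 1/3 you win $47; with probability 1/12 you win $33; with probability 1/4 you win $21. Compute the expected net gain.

E[payout] = 49·1/3 + 47·1/3 + 33·1/12 + 21·1/4
 = 49/3 + 47/3 + 11/4 + 21/4
 = 40
Net = 40 - 24 = 16

16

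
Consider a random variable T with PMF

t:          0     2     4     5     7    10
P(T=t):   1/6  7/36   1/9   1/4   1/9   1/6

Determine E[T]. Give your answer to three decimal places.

E[T] = Σ t·P(T=t)
 = 0·1/6 + 2·7/36 + 4·1/9 + 5·1/4 + 7·1/9 + 10·1/6
 = 0 + 7/18 + 4/9 + 5/4 + 7/9 + 5/3
 = 163/36

4.528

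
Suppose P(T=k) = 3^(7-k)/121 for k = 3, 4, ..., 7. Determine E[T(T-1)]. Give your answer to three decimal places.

E[T(T-1)] = Σ t(t-1)·P(T=t)
 = 6·81/121 + 12·27/121 + 20·9/121 + 30·3/121 + 42·1/121
 = 486/121 + 324/121 + 180/121 + 90/121 + 42/121
 = 102/11

9.273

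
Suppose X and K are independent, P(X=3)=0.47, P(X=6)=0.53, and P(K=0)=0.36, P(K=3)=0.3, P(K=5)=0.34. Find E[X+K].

7.19

E[X+K] = Σ_x Σ_k (x+k) · P(X=x)P(K=k)
 = 3·0.1692 + 6·0.141 + 8·0.1598 + 6·0.1908 + 9·0.159 + 11·0.1802
 = 0.5076 + 0.846 + 1.2784 + 1.1448 + 1.431 + 1.9822
 = 7.19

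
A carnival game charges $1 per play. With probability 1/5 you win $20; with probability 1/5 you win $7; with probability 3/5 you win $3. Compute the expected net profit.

6.2

E[payout] = 20·1/5 + 7·1/5 + 3·3/5
 = 4 + 7/5 + 9/5
 = 36/5
Net = 36/5 - 1 = 31/5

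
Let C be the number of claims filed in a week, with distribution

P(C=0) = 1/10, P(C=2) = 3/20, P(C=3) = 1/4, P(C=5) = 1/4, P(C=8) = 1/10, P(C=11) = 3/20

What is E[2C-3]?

E[2C-3] = Σ (2c-3)·P(C=c)
 = (-3)·1/10 + 1·3/20 + 3·1/4 + 7·1/4 + 13·1/10 + 19·3/20
 = (-3/10) + 3/20 + 3/4 + 7/4 + 13/10 + 57/20
 = 13/2

6.5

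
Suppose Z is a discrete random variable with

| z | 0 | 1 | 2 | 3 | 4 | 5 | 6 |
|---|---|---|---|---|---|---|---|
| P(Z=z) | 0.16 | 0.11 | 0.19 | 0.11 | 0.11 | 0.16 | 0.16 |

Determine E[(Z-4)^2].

E[(Z-4)^2] = Σ (z-4)^2·P(Z=z)
 = 16·0.16 + 9·0.11 + 4·0.19 + 1·0.11 + 0·0.11 + 1·0.16 + 4·0.16
 = 2.56 + 0.99 + 0.76 + 0.11 + 0 + 0.16 + 0.64
 = 5.22

5.22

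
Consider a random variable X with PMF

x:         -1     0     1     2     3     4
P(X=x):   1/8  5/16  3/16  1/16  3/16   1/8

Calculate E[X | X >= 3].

P(X >= 3) = 3/16 + 1/8 = 5/16.
E[X | X >= 3] = [3·3/16 + 4·1/8] / (5/16)
 = 17/16 / (5/16)
 = 17/5

3.4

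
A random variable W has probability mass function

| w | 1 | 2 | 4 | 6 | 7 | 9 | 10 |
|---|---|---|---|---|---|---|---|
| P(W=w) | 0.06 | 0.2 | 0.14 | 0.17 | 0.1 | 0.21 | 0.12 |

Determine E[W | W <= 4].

2.55

P(W <= 4) = 0.06 + 0.2 + 0.14 = 0.4.
E[W | W <= 4] = [1·0.06 + 2·0.2 + 4·0.14] / 0.4
 = 1.02 / 0.4
 = 51/20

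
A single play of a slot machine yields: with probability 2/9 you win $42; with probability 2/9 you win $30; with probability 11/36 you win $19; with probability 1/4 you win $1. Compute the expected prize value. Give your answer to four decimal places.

22.0556

E[payout] = 42·2/9 + 30·2/9 + 19·11/36 + 1·1/4
 = 28/3 + 20/3 + 209/36 + 1/4
 = 397/18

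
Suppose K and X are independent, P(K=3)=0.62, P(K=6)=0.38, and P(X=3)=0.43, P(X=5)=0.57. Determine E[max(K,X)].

4.8468

E[max(K,X)] = Σ_k Σ_x max(k,x) · P(K=k)P(X=x)
 = 3·0.2666 + 5·0.3534 + 6·0.1634 + 6·0.2166
 = 0.7998 + 1.767 + 0.9804 + 1.2996
 = 4.8468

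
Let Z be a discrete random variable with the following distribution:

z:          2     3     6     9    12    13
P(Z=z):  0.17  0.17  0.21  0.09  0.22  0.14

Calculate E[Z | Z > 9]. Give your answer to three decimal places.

12.389

P(Z > 9) = 0.22 + 0.14 = 0.36.
E[Z | Z > 9] = [12·0.22 + 13·0.14] / 0.36
 = 4.46 / 0.36
 = 223/18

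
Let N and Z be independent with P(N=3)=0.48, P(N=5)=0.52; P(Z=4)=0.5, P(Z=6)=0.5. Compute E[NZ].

20.2

E[NZ] = Σ_n Σ_z nz · P(N=n)P(Z=z)
 = 12·0.24 + 18·0.24 + 20·0.26 + 30·0.26
 = 2.88 + 4.32 + 5.2 + 7.8
 = 20.2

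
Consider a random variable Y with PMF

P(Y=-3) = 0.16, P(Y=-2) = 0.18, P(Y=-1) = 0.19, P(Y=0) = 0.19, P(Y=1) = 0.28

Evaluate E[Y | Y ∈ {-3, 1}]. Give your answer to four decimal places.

-0.4545

P(Y ∈ {-3, 1}) = 0.16 + 0.28 = 0.44.
E[Y | Y ∈ {-3, 1}] = [(-3)·0.16 + 1·0.28] / 0.44
 = -0.2 / 0.44
 = -5/11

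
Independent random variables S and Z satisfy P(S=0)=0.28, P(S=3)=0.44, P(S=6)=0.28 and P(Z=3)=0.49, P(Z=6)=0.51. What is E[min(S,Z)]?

E[min(S,Z)] = Σ_s Σ_z min(s,z) · P(S=s)P(Z=z)
 = 0·0.1372 + 0·0.1428 + 3·0.2156 + 3·0.2244 + 3·0.1372 + 6·0.1428
 = 0 + 0 + 0.6468 + 0.6732 + 0.4116 + 0.8568
 = 2.5884

2.5884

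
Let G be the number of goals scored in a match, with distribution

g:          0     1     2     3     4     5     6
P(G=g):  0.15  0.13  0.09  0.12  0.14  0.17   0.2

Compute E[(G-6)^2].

E[(G-6)^2] = Σ (g-6)^2·P(G=g)
 = 36·0.15 + 25·0.13 + 16·0.09 + 9·0.12 + 4·0.14 + 1·0.17 + 0·0.2
 = 5.4 + 3.25 + 1.44 + 1.08 + 0.56 + 0.17 + 0
 = 11.9

11.9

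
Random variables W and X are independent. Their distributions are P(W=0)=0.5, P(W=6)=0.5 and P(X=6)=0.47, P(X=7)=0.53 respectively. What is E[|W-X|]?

3.53

E[|W-X|] = Σ_w Σ_x |w-x| · P(W=w)P(X=x)
 = 6·0.235 + 7·0.265 + 0·0.235 + 1·0.265
 = 1.41 + 1.855 + 0 + 0.265
 = 3.53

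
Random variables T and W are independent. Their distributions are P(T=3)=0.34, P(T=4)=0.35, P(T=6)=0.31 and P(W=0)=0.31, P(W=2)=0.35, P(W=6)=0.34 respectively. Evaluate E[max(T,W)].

4.8648

E[max(T,W)] = Σ_t Σ_w max(t,w) · P(T=t)P(W=w)
 = 3·0.1054 + 3·0.119 + 6·0.1156 + 4·0.1085 + 4·0.1225 + 6·0.119 + 6·0.0961 + 6·0.1085 + 6·0.1054
 = 0.3162 + 0.357 + 0.6936 + 0.434 + 0.49 + 0.714 + 0.5766 + 0.651 + 0.6324
 = 4.8648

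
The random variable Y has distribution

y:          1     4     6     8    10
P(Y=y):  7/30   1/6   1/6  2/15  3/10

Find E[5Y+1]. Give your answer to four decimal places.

E[5Y+1] = Σ (5y+1)·P(Y=y)
 = 6·7/30 + 21·1/6 + 31·1/6 + 41·2/15 + 51·3/10
 = 7/5 + 7/2 + 31/6 + 82/15 + 153/10
 = 185/6

30.8333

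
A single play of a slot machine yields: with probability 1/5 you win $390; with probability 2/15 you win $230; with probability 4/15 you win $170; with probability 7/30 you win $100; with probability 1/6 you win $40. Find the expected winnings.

184

E[payout] = 390·1/5 + 230·2/15 + 170·4/15 + 100·7/30 + 40·1/6
 = 78 + 92/3 + 136/3 + 70/3 + 20/3
 = 184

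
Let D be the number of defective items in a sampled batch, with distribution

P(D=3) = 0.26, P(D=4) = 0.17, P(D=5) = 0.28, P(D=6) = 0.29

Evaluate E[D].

E[D] = Σ d·P(D=d)
 = 3·0.26 + 4·0.17 + 5·0.28 + 6·0.29
 = 0.78 + 0.68 + 1.4 + 1.74
 = 4.6

4.6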